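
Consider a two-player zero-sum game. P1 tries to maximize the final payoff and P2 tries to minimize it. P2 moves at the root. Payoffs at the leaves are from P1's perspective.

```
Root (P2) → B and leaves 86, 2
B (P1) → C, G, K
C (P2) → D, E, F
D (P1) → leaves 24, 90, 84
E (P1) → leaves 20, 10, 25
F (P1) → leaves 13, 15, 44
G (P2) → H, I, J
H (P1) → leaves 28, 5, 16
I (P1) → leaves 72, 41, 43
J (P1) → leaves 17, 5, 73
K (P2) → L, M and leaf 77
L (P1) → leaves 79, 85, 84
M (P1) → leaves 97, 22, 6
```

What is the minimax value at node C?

D: max(24, 90, 84) = 90
E: max(20, 10, 25) = 25
F: max(13, 15, 44) = 44
C: min(90, 25, 44) = 25

25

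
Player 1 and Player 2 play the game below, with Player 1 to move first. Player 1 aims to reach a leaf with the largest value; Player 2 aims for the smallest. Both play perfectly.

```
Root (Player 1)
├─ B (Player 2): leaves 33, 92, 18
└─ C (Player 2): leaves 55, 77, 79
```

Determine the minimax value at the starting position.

55

B (Player 2): min(33, 92, 18) = 18
C (Player 2): min(55, 77, 79) = 55
Root (Player 1): max(18, 55) = 55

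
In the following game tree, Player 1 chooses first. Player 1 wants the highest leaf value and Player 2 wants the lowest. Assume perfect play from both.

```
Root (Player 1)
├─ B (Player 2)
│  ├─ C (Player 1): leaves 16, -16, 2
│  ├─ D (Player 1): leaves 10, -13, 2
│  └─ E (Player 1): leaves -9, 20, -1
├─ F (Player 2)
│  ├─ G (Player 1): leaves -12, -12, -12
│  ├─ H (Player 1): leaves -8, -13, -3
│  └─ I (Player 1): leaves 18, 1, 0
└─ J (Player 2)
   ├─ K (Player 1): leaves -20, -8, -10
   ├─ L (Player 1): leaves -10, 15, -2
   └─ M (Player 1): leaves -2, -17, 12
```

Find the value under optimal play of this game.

10

C (Player 1): max(16, -16, 2) = 16
D (Player 1): max(10, -13, 2) = 10
E (Player 1): max(-9, 20, -1) = 20
B (Player 2): min(16, 10, 20) = 10
G (Player 1): max(-12, -12, -12) = -12
H (Player 1): max(-8, -13, -3) = -3
I (Player 1): max(18, 1, 0) = 18
F (Player 2): min(-12, -3, 18) = -12
K (Player 1): max(-20, -8, -10) = -8
L (Player 1): max(-10, 15, -2) = 15
M (Player 1): max(-2, -17, 12) = 12
J (Player 2): min(-8, 15, 12) = -8
Root (Player 1): max(10, -12, -8) = 10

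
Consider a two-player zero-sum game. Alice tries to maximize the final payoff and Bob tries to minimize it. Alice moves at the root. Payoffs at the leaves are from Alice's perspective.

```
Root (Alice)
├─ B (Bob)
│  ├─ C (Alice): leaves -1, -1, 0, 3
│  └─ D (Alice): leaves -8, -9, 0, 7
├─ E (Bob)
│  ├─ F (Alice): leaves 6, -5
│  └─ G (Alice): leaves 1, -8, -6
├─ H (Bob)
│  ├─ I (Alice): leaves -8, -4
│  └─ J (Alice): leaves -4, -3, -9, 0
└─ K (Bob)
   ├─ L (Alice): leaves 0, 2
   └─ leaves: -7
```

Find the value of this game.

C (Alice): max(-1, -1, 0, 3) = 3
D (Alice): max(-8, -9, 0, 7) = 7
B (Bob): min(3, 7) = 3
F (Alice): max(6, -5) = 6
G (Alice): max(1, -8, -6) = 1
E (Bob): min(6, 1) = 1
I (Alice): max(-8, -4) = -4
J (Alice): max(-4, -3, -9, 0) = 0
H (Bob): min(-4, 0) = -4
L (Alice): max(0, 2) = 2
K (Bob): min(2, -7) = -7
Root (Alice): max(3, 1, -4, -7) = 3

3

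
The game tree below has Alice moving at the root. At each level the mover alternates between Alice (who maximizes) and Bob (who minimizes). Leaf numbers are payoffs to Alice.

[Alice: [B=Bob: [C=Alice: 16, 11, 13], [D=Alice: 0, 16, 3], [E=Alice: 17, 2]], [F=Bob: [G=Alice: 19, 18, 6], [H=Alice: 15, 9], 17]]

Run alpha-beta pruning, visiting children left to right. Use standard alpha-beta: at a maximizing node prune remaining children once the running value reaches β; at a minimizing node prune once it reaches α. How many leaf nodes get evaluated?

11

C [α=-∞,β=+∞]: v=16
D [α=-∞,β=16]: v=16 after child 2 ≥ β → β-cutoff, skip 1
E [α=-∞,β=16]: v=17 after child 1 ≥ β → β-cutoff, skip 1
B [α=-∞,β=+∞]: v=16
G [α=16,β=+∞]: v=19
H [α=16,β=19]: v=15
F [α=16,β=+∞]: v=15 after child 2 ≤ α → α-cutoff, skip 1
Root [α=-∞,β=+∞]: v=16
Leaves evaluated: 11 of 14.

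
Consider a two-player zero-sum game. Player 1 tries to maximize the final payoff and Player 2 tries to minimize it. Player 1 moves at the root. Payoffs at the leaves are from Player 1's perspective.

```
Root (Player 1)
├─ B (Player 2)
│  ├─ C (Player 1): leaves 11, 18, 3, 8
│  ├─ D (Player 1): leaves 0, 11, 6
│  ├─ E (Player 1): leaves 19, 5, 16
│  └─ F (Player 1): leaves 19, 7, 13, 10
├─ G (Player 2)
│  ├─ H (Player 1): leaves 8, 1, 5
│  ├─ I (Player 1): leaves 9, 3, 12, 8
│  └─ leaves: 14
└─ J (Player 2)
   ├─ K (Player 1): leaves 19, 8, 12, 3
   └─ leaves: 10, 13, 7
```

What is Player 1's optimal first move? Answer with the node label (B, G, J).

B

C (Player 1): max(11, 18, 3, 8) = 18
D (Player 1): max(0, 11, 6) = 11
E (Player 1): max(19, 5, 16) = 19
F (Player 1): max(19, 7, 13, 10) = 19
B (Player 2): min(18, 11, 19, 19) = 11
H (Player 1): max(8, 1, 5) = 8
I (Player 1): max(9, 3, 12, 8) = 12
G (Player 2): min(8, 12, 14) = 8
K (Player 1): max(19, 8, 12, 3) = 19
J (Player 2): min(19, 10, 13, 7) = 7
Root (Player 1): max(11, 8, 7) = 11
Player 1 picks the child with the highest value: B (value 11).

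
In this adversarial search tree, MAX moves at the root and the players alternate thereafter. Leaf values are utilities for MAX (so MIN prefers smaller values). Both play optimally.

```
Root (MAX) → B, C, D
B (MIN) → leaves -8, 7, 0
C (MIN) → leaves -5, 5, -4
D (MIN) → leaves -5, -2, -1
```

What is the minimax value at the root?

-5

B (MIN): min(-8, 7, 0) = -8
C (MIN): min(-5, 5, -4) = -5
D (MIN): min(-5, -2, -1) = -5
Root (MAX): max(-8, -5, -5) = -5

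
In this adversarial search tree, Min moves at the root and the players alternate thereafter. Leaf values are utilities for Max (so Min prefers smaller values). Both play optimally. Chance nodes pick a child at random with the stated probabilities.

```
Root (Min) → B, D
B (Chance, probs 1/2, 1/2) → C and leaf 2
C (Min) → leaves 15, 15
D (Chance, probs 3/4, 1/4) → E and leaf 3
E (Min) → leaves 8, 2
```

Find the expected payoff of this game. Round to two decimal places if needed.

2.25

C (Min): min(15, 15) = 15
B (Chance): 1/2·15 + 1/2·2 = 8.5
E (Min): min(8, 2) = 2
D (Chance): 3/4·2 + 1/4·3 = 2.25
Root (Min): min(8.5, 2.25) = 2.25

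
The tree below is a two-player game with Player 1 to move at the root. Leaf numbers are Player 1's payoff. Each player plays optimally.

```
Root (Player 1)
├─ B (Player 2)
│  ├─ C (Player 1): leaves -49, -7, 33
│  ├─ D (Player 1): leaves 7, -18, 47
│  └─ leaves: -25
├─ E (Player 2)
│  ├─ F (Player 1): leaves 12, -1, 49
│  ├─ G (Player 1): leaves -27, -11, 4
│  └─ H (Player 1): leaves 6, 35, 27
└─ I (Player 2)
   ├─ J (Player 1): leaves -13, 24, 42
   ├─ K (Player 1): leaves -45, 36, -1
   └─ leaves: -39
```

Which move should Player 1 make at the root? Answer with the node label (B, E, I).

C (Player 1): max(-49, -7, 33) = 33
D (Player 1): max(7, -18, 47) = 47
B (Player 2): min(33, 47, -25) = -25
F (Player 1): max(12, -1, 49) = 49
G (Player 1): max(-27, -11, 4) = 4
H (Player 1): max(6, 35, 27) = 35
E (Player 2): min(49, 4, 35) = 4
J (Player 1): max(-13, 24, 42) = 42
K (Player 1): max(-45, 36, -1) = 36
I (Player 2): min(42, 36, -39) = -39
Root (Player 1): max(-25, 4, -39) = 4
Player 1 picks the child with the highest value: E (value 4).

E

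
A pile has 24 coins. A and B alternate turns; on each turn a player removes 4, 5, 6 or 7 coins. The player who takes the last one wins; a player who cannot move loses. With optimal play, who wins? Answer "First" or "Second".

Positions where the player to move wins (W) vs loses (L):
i:   0  1  2  3  4  5  6  7  8  9 10 11 12 13 14 15 16 17 18 19 20 21 22 23 24
     L  L  L  L  W  W  W  W  W  W  W  L  L  L  L  W  W  W  W  W  W  W  L  L  L
Position 24 is L, so the second player wins.

Second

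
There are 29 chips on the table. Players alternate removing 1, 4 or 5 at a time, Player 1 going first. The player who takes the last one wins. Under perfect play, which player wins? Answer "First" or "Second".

Positions where the player to move wins (W) vs loses (L):
i:   0  1  2  3  4  5  6  7  8  9 10 11 12 13 14 15 16 17 18 19 20 21 22 23 24 25 26 27 28 29
     L  W  L  W  W  W  W  W  L  W  L  W  W  W  W  W  L  W  L  W  W  W  W  W  L  W  L  W  W  W
Position 29 is W, so the first player wins.

First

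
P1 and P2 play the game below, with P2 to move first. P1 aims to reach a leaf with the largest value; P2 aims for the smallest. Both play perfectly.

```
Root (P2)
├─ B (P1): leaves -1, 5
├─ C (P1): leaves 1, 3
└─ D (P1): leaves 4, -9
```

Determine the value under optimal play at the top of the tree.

B (P1): max(-1, 5) = 5
C (P1): max(1, 3) = 3
D (P1): max(4, -9) = 4
Root (P2): min(5, 3, 4) = 3

3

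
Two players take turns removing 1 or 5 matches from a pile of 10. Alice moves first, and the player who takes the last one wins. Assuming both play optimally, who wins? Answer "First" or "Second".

Second

i:   0  1  2  3  4  5  6  7  8  9 10
     L  W  L  W  L  W  L  W  L  W  L
Position 10 is L, so the second player wins.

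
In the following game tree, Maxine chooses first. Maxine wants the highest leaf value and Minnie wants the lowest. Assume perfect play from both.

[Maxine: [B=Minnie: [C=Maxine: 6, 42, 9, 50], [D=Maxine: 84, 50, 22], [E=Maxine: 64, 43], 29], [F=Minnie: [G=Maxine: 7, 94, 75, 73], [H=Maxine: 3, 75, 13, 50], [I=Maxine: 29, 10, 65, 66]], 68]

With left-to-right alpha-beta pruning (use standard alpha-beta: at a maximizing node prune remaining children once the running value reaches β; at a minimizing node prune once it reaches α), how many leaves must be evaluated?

C [α=-∞,β=+∞]: v=50
D [α=-∞,β=50]: v=84 after child 1 ≥ β → β-cutoff, skip 2
E [α=-∞,β=50]: v=64 after child 1 ≥ β → β-cutoff, skip 1
B [α=-∞,β=+∞]: v=29
G [α=29,β=+∞]: v=94
H [α=29,β=94]: v=75
I [α=29,β=75]: v=66
F [α=29,β=+∞]: v=66
Root [α=-∞,β=+∞]: v=68
Leaves evaluated: 20 of 23.

20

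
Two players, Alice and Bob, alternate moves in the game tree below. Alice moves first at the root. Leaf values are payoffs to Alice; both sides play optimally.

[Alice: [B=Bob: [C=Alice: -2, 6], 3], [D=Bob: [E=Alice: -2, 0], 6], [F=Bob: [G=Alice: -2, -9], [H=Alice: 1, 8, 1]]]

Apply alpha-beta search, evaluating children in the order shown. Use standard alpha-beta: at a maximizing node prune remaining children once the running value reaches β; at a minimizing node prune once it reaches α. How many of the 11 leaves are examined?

C [α=-∞,β=+∞]: v=6
B [α=-∞,β=+∞]: v=3
E [α=3,β=+∞]: v=0
D [α=3,β=+∞]: v=0 after child 1 ≤ α → α-cutoff, skip 1
G [α=3,β=+∞]: v=-2
F [α=3,β=+∞]: v=-2 after child 1 ≤ α → α-cutoff, skip 1
Root [α=-∞,β=+∞]: v=3
Leaves evaluated: 7 of 11.

7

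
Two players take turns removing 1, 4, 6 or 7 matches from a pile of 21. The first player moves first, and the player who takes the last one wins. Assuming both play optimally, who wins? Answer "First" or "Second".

First

i:   0  1  2  3  4  5  6  7  8  9 10 11 12 13 14 15 16 17 18 19 20 21
     L  W  L  W  W  L  W  W  W  W  L  W  W  L  W  L  W  W  L  W  W  W
Position 21 is W, so the first player wins.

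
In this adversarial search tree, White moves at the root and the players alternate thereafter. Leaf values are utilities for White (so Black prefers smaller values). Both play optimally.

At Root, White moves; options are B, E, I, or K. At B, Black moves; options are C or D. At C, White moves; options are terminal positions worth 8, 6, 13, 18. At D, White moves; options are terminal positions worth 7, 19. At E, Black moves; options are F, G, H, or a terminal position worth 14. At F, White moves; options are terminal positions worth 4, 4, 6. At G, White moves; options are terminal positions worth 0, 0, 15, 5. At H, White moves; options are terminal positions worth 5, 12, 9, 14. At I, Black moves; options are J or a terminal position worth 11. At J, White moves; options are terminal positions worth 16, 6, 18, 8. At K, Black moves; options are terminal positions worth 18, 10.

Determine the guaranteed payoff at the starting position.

C (White): max(8, 6, 13, 18) = 18
D (White): max(7, 19) = 19
B (Black): min(18, 19) = 18
F (White): max(4, 4, 6) = 6
G (White): max(0, 0, 15, 5) = 15
H (White): max(5, 12, 9, 14) = 14
E (Black): min(6, 15, 14, 14) = 6
J (White): max(16, 6, 18, 8) = 18
I (Black): min(18, 11) = 11
K (Black): min(18, 10) = 10
Root (White): max(18, 6, 11, 10) = 18

18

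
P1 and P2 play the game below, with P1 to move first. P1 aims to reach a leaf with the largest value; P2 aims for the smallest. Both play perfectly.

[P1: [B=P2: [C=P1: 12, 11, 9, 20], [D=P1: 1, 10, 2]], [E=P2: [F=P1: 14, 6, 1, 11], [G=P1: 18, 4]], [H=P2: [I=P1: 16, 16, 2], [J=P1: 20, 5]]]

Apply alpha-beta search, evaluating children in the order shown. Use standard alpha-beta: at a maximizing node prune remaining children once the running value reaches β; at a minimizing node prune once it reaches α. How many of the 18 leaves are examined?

C [α=-∞,β=+∞]: v=20
D [α=-∞,β=20]: v=10
B [α=-∞,β=+∞]: v=10
F [α=10,β=+∞]: v=14
G [α=10,β=14]: v=18 after child 1 ≥ β → β-cutoff, skip 1
E [α=10,β=+∞]: v=14
I [α=14,β=+∞]: v=16
J [α=14,β=16]: v=20 after child 1 ≥ β → β-cutoff, skip 1
H [α=14,β=+∞]: v=16
Root [α=-∞,β=+∞]: v=16
Leaves evaluated: 16 of 18.

16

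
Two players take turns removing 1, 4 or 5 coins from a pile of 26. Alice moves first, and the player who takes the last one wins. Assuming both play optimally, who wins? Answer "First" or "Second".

Positions where the player to move wins (W) vs loses (L):
i:   0  1  2  3  4  5  6  7  8  9 10 11 12 13 14 15 16 17 18 19 20 21 22 23 24 25 26
     L  W  L  W  W  W  W  W  L  W  L  W  W  W  W  W  L  W  L  W  W  W  W  W  L  W  L
Position 26 is L, so the second player wins.

Second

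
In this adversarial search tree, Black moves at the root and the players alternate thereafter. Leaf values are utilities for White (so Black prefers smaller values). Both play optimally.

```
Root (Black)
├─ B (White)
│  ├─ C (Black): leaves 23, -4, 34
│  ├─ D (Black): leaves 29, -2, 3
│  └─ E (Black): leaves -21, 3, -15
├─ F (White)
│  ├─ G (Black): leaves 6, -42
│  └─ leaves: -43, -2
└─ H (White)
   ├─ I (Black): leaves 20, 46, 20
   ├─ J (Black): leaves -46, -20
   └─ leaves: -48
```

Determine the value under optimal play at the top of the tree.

-2

C (Black): min(23, -4, 34) = -4
D (Black): min(29, -2, 3) = -2
E (Black): min(-21, 3, -15) = -21
B (White): max(-4, -2, -21) = -2
G (Black): min(6, -42) = -42
F (White): max(-42, -43, -2) = -2
I (Black): min(20, 46, 20) = 20
J (Black): min(-46, -20) = -46
H (White): max(20, -46, -48) = 20
Root (Black): min(-2, -2, 20) = -2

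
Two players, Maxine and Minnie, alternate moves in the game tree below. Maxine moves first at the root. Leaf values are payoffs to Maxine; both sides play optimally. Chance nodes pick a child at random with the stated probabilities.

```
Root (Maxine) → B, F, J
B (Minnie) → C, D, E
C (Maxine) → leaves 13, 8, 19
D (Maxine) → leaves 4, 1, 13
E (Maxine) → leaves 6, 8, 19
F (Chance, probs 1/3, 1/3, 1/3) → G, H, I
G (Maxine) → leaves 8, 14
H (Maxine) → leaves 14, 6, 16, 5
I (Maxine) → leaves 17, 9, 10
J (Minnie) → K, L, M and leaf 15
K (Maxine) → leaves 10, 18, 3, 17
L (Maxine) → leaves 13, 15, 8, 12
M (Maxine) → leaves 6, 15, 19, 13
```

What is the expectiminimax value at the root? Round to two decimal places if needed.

C (Maxine): max(13, 8, 19) = 19
D (Maxine): max(4, 1, 13) = 13
E (Maxine): max(6, 8, 19) = 19
B (Minnie): min(19, 13, 19) = 13
G (Maxine): max(8, 14) = 14
H (Maxine): max(14, 6, 16, 5) = 16
I (Maxine): max(17, 9, 10) = 17
F (Chance): 1/3·14 + 1/3·16 + 1/3·17 = 15.67
K (Maxine): max(10, 18, 3, 17) = 18
L (Maxine): max(13, 15, 8, 12) = 15
M (Maxine): max(6, 15, 19, 13) = 19
J (Minnie): min(18, 15, 19, 15) = 15
Root (Maxine): max(13, 15.67, 15) = 15.67

15.67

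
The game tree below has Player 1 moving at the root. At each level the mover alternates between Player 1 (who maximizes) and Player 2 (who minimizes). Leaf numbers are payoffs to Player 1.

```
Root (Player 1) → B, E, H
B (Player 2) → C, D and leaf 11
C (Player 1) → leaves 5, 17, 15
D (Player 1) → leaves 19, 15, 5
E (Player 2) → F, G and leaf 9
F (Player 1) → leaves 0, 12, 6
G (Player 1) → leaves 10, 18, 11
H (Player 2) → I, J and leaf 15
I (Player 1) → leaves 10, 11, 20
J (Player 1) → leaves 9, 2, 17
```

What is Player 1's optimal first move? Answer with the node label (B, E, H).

H

C (Player 1): max(5, 17, 15) = 17
D (Player 1): max(19, 15, 5) = 19
B (Player 2): min(17, 19, 11) = 11
F (Player 1): max(0, 12, 6) = 12
G (Player 1): max(10, 18, 11) = 18
E (Player 2): min(12, 18, 9) = 9
I (Player 1): max(10, 11, 20) = 20
J (Player 1): max(9, 2, 17) = 17
H (Player 2): min(20, 17, 15) = 15
Root (Player 1): max(11, 9, 15) = 15
Player 1 picks the child with the highest value: H (value 15).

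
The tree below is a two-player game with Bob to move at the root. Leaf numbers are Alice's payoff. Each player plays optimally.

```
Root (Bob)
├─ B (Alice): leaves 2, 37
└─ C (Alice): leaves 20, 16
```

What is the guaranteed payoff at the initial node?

20

B (Alice): max(2, 37) = 37
C (Alice): max(20, 16) = 20
Root (Bob): min(37, 20) = 20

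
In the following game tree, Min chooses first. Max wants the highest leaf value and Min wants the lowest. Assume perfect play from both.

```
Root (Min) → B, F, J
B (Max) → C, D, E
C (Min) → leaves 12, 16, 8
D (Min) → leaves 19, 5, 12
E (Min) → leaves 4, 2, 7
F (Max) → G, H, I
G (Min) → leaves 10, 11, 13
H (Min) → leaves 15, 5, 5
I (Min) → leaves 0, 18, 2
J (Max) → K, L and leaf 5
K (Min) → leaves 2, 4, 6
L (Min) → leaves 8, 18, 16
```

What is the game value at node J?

8

K: min(2, 4, 6) = 2
L: min(8, 18, 16) = 8
J: max(2, 8, 5) = 8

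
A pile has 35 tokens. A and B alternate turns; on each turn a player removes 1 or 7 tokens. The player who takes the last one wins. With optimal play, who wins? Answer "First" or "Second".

Compute winning (W) and losing (L) positions by backward induction:
i:   0  1  2  3  4  5  6  7  8  9 10 11 12 13 14 15 16 17 18 19 20 21 22 23 24 25 26 27 28 29 30 31 32 33 34 35
     L  W  L  W  L  W  L  W  L  W  L  W  L  W  L  W  L  W  L  W  L  W  L  W  L  W  L  W  L  W  L  W  L  W  L  W
Position 35 is W, so the first player wins.

First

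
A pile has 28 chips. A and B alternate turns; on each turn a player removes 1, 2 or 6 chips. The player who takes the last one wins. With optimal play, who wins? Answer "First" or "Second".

Second

i:   0  1  2  3  4  5  6  7  8  9 10 11 12 13 14 15 16 17 18 19 20 21 22 23 24 25 26 27 28
     L  W  W  L  W  W  W  L  W  W  L  W  W  W  L  W  W  L  W  W  W  L  W  W  L  W  W  W  L
Position 28 is L, so the second player wins.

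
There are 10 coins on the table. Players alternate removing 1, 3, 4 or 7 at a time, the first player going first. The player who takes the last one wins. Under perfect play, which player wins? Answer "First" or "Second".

Second

Compute winning (W) and losing (L) positions by backward induction:
i:   0  1  2  3  4  5  6  7  8  9 10
     L  W  L  W  W  W  W  W  L  W  L
Position 10 is L, so the second player wins.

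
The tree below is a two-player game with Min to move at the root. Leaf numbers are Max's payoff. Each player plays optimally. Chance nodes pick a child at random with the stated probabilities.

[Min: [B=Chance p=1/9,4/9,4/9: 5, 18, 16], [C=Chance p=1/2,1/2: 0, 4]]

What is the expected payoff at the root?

B (Chance): 1/9·5 + 4/9·18 + 4/9·16 = 15.67
C (Chance): 1/2·0 + 1/2·4 = 2
Root (Min): min(15.67, 2) = 2

2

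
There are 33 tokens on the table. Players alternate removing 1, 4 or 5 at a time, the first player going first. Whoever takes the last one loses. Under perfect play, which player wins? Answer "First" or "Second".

Second

Compute winning (W) and losing (L) positions by backward induction:
i:   0  1  2  3  4  5  6  7  8  9 10 11 12 13 14 15 16 17 18 19 20 21 22 23 24 25 26 27 28 29 30 31 32 33
     W  L  W  L  W  W  W  W  W  L  W  L  W  W  W  W  W  L  W  L  W  W  W  W  W  L  W  L  W  W  W  W  W  L
Position 33 is L, so the second player wins.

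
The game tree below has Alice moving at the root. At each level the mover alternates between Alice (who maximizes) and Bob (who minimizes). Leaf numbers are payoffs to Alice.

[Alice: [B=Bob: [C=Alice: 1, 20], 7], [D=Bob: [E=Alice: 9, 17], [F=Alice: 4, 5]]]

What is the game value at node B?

7

C: max(1, 20) = 20
B: min(20, 7) = 7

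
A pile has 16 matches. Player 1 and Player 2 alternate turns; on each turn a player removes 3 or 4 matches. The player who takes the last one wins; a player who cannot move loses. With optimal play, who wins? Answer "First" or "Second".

Second

i:   0  1  2  3  4  5  6  7  8  9 10 11 12 13 14 15 16
     L  L  L  W  W  W  W  L  L  L  W  W  W  W  L  L  L
Position 16 is L, so the second player wins.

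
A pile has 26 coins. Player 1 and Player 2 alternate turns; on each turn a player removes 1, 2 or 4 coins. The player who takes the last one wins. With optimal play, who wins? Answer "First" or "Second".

Mark each pile size as W (mover wins) or L (mover loses):
i:   0  1  2  3  4  5  6  7  8  9 10 11 12 13 14 15 16 17 18 19 20 21 22 23 24 25 26
     L  W  W  L  W  W  L  W  W  L  W  W  L  W  W  L  W  W  L  W  W  L  W  W  L  W  W
Position 26 is W, so the first player wins.

First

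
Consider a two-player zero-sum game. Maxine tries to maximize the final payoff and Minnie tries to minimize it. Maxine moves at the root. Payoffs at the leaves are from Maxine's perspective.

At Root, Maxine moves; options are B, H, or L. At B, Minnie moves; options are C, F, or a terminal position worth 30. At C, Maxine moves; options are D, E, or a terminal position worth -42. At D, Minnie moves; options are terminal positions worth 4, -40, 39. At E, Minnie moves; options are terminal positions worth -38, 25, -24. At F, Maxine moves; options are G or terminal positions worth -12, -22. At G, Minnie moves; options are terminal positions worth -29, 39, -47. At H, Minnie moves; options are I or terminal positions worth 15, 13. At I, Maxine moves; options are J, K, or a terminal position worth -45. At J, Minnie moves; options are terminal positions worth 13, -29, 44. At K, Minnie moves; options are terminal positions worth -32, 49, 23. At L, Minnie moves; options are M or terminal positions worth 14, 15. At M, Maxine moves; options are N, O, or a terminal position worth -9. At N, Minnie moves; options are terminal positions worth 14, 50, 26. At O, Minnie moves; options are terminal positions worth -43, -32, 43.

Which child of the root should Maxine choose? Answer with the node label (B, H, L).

L

D (Minnie): min(4, -40, 39) = -40
E (Minnie): min(-38, 25, -24) = -38
C (Maxine): max(-40, -38, -42) = -38
G (Minnie): min(-29, 39, -47) = -47
F (Maxine): max(-47, -12, -22) = -12
B (Minnie): min(-38, -12, 30) = -38
J (Minnie): min(13, -29, 44) = -29
K (Minnie): min(-32, 49, 23) = -32
I (Maxine): max(-29, -32, -45) = -29
H (Minnie): min(-29, 15, 13) = -29
N (Minnie): min(14, 50, 26) = 14
O (Minnie): min(-43, -32, 43) = -43
M (Maxine): max(14, -43, -9) = 14
L (Minnie): min(14, 14, 15) = 14
Root (Maxine): max(-38, -29, 14) = 14
Maxine picks the child with the highest value: L (value 14).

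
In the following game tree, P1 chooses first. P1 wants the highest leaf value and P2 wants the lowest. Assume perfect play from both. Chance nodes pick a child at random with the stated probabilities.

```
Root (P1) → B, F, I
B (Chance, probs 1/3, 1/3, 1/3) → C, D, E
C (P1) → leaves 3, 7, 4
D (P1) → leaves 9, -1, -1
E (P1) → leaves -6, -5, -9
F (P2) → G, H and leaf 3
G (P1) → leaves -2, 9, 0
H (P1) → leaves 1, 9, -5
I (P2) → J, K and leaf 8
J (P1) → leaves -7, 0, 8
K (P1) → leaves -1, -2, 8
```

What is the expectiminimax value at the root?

C (P1): max(3, 7, 4) = 7
D (P1): max(9, -1, -1) = 9
E (P1): max(-6, -5, -9) = -5
B (Chance): 1/3·7 + 1/3·9 + 1/3·-5 = 3.67
G (P1): max(-2, 9, 0) = 9
H (P1): max(1, 9, -5) = 9
F (P2): min(9, 9, 3) = 3
J (P1): max(-7, 0, 8) = 8
K (P1): max(-1, -2, 8) = 8
I (P2): min(8, 8, 8) = 8
Root (P1): max(3.67, 3, 8) = 8

8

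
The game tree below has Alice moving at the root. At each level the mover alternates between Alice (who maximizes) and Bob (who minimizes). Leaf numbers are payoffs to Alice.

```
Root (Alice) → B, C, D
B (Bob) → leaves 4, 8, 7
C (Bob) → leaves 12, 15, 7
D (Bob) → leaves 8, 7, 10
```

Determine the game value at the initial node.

7

B (Bob): min(4, 8, 7) = 4
C (Bob): min(12, 15, 7) = 7
D (Bob): min(8, 7, 10) = 7
Root (Alice): max(4, 7, 7) = 7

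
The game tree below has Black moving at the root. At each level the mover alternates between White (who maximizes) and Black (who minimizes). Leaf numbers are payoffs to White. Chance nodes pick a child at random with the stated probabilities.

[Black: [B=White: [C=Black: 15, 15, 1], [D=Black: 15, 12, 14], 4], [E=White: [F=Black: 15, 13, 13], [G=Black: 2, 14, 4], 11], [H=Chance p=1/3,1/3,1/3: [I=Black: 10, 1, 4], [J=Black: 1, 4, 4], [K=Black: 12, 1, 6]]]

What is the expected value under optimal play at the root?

1

C (Black): min(15, 15, 1) = 1
D (Black): min(15, 12, 14) = 12
B (White): max(1, 12, 4) = 12
F (Black): min(15, 13, 13) = 13
G (Black): min(2, 14, 4) = 2
E (White): max(13, 2, 11) = 13
I (Black): min(10, 1, 4) = 1
J (Black): min(1, 4, 4) = 1
K (Black): min(12, 1, 6) = 1
H (Chance): 1/3·1 + 1/3·1 + 1/3·1 = 1
Root (Black): min(12, 13, 1) = 1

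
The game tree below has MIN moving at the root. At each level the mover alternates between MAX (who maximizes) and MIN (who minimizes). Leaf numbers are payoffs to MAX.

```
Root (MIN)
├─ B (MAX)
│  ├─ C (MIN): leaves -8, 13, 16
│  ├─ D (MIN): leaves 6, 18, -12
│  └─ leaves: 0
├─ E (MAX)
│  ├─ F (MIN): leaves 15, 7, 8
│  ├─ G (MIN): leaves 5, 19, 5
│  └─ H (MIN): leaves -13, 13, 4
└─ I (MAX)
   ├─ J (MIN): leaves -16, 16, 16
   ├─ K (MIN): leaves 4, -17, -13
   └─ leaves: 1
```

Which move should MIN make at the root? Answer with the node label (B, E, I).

C (MIN): min(-8, 13, 16) = -8
D (MIN): min(6, 18, -12) = -12
B (MAX): max(-8, -12, 0) = 0
F (MIN): min(15, 7, 8) = 7
G (MIN): min(5, 19, 5) = 5
H (MIN): min(-13, 13, 4) = -13
E (MAX): max(7, 5, -13) = 7
J (MIN): min(-16, 16, 16) = -16
K (MIN): min(4, -17, -13) = -17
I (MAX): max(-16, -17, 1) = 1
Root (MIN): min(0, 7, 1) = 0
MIN picks the child with the lowest value: B (value 0).

B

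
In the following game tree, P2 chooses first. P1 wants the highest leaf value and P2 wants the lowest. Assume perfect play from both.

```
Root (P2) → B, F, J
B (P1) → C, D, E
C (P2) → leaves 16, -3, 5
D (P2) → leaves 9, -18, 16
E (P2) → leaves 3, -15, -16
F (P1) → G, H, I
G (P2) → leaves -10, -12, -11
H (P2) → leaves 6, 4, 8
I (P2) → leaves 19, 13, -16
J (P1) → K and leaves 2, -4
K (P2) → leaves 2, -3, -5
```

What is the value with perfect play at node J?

2

K: min(2, -3, -5) = -5
J: max(-5, 2, -4) = 2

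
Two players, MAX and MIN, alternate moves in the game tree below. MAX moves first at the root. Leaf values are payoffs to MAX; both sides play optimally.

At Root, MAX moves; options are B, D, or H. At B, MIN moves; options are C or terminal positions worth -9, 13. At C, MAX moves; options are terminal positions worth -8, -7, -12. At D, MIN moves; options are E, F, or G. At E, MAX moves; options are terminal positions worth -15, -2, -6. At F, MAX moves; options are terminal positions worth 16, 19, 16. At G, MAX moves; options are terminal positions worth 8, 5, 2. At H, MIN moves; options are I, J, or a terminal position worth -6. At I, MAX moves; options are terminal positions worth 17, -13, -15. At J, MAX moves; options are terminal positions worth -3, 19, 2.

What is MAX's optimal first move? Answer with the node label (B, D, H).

C (MAX): max(-8, -7, -12) = -7
B (MIN): min(-7, -9, 13) = -9
E (MAX): max(-15, -2, -6) = -2
F (MAX): max(16, 19, 16) = 19
G (MAX): max(8, 5, 2) = 8
D (MIN): min(-2, 19, 8) = -2
I (MAX): max(17, -13, -15) = 17
J (MAX): max(-3, 19, 2) = 19
H (MIN): min(17, 19, -6) = -6
Root (MAX): max(-9, -2, -6) = -2
MAX picks the child with the highest value: D (value -2).

D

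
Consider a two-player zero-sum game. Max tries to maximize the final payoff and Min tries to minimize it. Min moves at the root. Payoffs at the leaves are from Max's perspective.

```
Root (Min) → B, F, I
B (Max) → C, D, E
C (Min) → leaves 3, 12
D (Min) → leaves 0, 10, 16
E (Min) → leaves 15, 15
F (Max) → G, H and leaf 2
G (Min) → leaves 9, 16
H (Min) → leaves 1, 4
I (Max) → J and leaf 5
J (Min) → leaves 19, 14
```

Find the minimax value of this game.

C (Min): min(3, 12) = 3
D (Min): min(0, 10, 16) = 0
E (Min): min(15, 15) = 15
B (Max): max(3, 0, 15) = 15
G (Min): min(9, 16) = 9
H (Min): min(1, 4) = 1
F (Max): max(9, 1, 2) = 9
J (Min): min(19, 14) = 14
I (Max): max(14, 5) = 14
Root (Min): min(15, 9, 14) = 9

9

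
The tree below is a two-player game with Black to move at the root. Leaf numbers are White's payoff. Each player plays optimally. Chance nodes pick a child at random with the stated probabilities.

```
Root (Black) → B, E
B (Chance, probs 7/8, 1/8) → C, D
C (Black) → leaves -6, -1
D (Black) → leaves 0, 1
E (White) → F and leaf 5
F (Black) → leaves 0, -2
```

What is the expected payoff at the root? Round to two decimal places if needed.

-5.25

C (Black): min(-6, -1) = -6
D (Black): min(0, 1) = 0
B (Chance): 7/8·-6 + 1/8·0 = -5.25
F (Black): min(0, -2) = -2
E (White): max(-2, 5) = 5
Root (Black): min(-5.25, 5) = -5.25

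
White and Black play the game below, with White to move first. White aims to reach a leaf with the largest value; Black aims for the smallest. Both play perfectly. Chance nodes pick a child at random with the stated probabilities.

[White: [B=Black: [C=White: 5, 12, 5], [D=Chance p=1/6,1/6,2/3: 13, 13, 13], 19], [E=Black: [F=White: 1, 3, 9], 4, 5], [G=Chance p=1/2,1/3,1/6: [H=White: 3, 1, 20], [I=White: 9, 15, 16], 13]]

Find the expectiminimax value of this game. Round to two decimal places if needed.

17.5

C (White): max(5, 12, 5) = 12
D (Chance): 1/6·13 + 1/6·13 + 2/3·13 = 13
B (Black): min(12, 13, 19) = 12
F (White): max(1, 3, 9) = 9
E (Black): min(9, 4, 5) = 4
H (White): max(3, 1, 20) = 20
I (White): max(9, 15, 16) = 16
G (Chance): 1/2·20 + 1/3·16 + 1/6·13 = 17.5
Root (White): max(12, 4, 17.5) = 17.5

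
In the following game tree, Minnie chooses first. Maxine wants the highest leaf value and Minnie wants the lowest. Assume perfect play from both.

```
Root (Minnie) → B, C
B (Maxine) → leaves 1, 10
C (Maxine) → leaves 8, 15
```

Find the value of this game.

10

B (Maxine): max(1, 10) = 10
C (Maxine): max(8, 15) = 15
Root (Minnie): min(10, 15) = 10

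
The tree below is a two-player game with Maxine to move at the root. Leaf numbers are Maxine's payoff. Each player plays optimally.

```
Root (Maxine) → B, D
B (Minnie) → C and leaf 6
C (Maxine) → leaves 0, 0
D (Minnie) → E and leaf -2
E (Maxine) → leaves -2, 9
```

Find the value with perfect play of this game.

C (Maxine): max(0, 0) = 0
B (Minnie): min(0, 6) = 0
E (Maxine): max(-2, 9) = 9
D (Minnie): min(9, -2) = -2
Root (Maxine): max(0, -2) = 0

0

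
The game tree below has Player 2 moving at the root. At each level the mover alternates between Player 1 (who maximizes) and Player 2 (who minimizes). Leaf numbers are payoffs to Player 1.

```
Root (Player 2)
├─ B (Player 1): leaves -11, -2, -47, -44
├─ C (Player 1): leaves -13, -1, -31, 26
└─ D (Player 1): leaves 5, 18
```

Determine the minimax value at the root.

B (Player 1): max(-11, -2, -47, -44) = -2
C (Player 1): max(-13, -1, -31, 26) = 26
D (Player 1): max(5, 18) = 18
Root (Player 2): min(-2, 26, 18) = -2

-2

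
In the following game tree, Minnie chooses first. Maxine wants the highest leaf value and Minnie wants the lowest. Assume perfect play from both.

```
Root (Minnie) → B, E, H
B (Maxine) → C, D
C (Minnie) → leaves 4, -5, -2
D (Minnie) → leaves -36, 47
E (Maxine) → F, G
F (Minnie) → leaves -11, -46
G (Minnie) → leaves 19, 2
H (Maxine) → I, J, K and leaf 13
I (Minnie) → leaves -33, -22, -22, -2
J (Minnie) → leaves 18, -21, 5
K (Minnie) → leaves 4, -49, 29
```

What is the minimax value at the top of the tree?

C (Minnie): min(4, -5, -2) = -5
D (Minnie): min(-36, 47) = -36
B (Maxine): max(-5, -36) = -5
F (Minnie): min(-11, -46) = -46
G (Minnie): min(19, 2) = 2
E (Maxine): max(-46, 2) = 2
I (Minnie): min(-33, -22, -22, -2) = -33
J (Minnie): min(18, -21, 5) = -21
K (Minnie): min(4, -49, 29) = -49
H (Maxine): max(-33, -21, -49, 13) = 13
Root (Minnie): min(-5, 2, 13) = -5

-5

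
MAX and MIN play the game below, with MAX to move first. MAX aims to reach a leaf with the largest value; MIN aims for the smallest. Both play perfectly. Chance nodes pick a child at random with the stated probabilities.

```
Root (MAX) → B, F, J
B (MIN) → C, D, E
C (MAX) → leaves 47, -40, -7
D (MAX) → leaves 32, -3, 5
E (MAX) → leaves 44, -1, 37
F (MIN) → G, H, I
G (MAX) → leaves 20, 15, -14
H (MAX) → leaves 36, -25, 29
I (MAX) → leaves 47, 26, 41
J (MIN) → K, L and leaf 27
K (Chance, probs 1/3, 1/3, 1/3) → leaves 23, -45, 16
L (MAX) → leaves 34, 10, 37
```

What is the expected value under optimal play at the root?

32

C (MAX): max(47, -40, -7) = 47
D (MAX): max(32, -3, 5) = 32
E (MAX): max(44, -1, 37) = 44
B (MIN): min(47, 32, 44) = 32
G (MAX): max(20, 15, -14) = 20
H (MAX): max(36, -25, 29) = 36
I (MAX): max(47, 26, 41) = 47
F (MIN): min(20, 36, 47) = 20
K (Chance): 1/3·23 + 1/3·-45 + 1/3·16 = -2
L (MAX): max(34, 10, 37) = 37
J (MIN): min(-2, 37, 27) = -2
Root (MAX): max(32, 20, -2) = 32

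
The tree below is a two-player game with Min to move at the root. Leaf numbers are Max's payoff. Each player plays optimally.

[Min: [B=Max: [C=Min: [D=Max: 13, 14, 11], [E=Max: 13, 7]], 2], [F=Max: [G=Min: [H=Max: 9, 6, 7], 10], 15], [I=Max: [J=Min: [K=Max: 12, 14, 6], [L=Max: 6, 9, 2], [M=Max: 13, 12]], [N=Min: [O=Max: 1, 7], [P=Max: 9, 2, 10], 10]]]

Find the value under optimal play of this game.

9

D (Max): max(13, 14, 11) = 14
E (Max): max(13, 7) = 13
C (Min): min(14, 13) = 13
B (Max): max(13, 2) = 13
H (Max): max(9, 6, 7) = 9
G (Min): min(9, 10) = 9
F (Max): max(9, 15) = 15
K (Max): max(12, 14, 6) = 14
L (Max): max(6, 9, 2) = 9
M (Max): max(13, 12) = 13
J (Min): min(14, 9, 13) = 9
O (Max): max(1, 7) = 7
P (Max): max(9, 2, 10) = 10
N (Min): min(7, 10, 10) = 7
I (Max): max(9, 7) = 9
Root (Min): min(13, 15, 9) = 9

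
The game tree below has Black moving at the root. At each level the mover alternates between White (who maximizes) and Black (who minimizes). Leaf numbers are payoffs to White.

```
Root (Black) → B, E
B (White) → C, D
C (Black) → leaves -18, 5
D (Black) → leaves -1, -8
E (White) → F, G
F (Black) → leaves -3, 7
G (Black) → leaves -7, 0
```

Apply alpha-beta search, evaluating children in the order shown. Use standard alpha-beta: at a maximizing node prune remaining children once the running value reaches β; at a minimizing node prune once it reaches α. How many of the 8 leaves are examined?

C [α=-∞,β=+∞]: v=-18
D [α=-18,β=+∞]: v=-8
B [α=-∞,β=+∞]: v=-8
F [α=-∞,β=-8]: v=-3
E [α=-∞,β=-8]: v=-3 after child 1 ≥ β → β-cutoff, skip 1
Root [α=-∞,β=+∞]: v=-8
Leaves evaluated: 6 of 8.

6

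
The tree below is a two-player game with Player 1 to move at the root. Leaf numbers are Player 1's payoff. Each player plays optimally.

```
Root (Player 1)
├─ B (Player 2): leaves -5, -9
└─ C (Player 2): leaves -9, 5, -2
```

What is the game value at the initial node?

B (Player 2): min(-5, -9) = -9
C (Player 2): min(-9, 5, -2) = -9
Root (Player 1): max(-9, -9) = -9

-9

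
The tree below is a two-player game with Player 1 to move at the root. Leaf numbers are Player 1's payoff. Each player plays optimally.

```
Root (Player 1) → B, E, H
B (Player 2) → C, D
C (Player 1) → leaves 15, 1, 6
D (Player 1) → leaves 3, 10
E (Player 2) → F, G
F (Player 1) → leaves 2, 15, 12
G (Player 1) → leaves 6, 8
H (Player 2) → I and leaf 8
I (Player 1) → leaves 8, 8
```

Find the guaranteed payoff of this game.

C (Player 1): max(15, 1, 6) = 15
D (Player 1): max(3, 10) = 10
B (Player 2): min(15, 10) = 10
F (Player 1): max(2, 15, 12) = 15
G (Player 1): max(6, 8) = 8
E (Player 2): min(15, 8) = 8
I (Player 1): max(8, 8) = 8
H (Player 2): min(8, 8) = 8
Root (Player 1): max(10, 8, 8) = 10

10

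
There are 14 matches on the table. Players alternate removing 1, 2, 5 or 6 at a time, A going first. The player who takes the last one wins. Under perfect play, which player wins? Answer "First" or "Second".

i:   0  1  2  3  4  5  6  7  8  9 10 11 12 13 14
     L  W  W  L  W  W  W  L  W  W  L  W  W  W  L
Position 14 is L, so the second player wins.

Second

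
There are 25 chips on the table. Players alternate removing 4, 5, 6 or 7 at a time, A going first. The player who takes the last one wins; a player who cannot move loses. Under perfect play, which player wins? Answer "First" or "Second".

Mark each pile size as W (mover wins) or L (mover loses):
i:   0  1  2  3  4  5  6  7  8  9 10 11 12 13 14 15 16 17 18 19 20 21 22 23 24 25
     L  L  L  L  W  W  W  W  W  W  W  L  L  L  L  W  W  W  W  W  W  W  L  L  L  L
Position 25 is L, so the second player wins.

Second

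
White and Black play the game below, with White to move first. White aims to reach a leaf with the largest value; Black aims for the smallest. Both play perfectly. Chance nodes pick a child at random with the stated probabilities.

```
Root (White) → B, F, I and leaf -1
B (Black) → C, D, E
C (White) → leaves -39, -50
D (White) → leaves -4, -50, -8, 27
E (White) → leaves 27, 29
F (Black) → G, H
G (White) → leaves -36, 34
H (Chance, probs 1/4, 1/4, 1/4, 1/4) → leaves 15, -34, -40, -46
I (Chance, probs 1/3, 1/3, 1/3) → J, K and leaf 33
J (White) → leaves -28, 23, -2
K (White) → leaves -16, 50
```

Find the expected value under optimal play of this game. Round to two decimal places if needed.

C (White): max(-39, -50) = -39
D (White): max(-4, -50, -8, 27) = 27
E (White): max(27, 29) = 29
B (Black): min(-39, 27, 29) = -39
G (White): max(-36, 34) = 34
H (Chance): 1/4·15 + 1/4·-34 + 1/4·-40 + 1/4·-46 = -26.25
F (Black): min(34, -26.25) = -26.25
J (White): max(-28, 23, -2) = 23
K (White): max(-16, 50) = 50
I (Chance): 1/3·23 + 1/3·50 + 1/3·33 = 35.33
Root (White): max(-39, -26.25, 35.33, -1) = 35.33

35.33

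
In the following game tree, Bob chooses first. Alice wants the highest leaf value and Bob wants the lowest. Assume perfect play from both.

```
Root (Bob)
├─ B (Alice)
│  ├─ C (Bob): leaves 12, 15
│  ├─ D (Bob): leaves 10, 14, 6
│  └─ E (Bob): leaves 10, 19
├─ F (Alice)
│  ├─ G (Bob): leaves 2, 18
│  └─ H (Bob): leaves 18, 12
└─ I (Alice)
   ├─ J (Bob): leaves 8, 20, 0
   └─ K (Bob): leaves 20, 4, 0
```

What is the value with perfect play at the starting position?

0

C (Bob): min(12, 15) = 12
D (Bob): min(10, 14, 6) = 6
E (Bob): min(10, 19) = 10
B (Alice): max(12, 6, 10) = 12
G (Bob): min(2, 18) = 2
H (Bob): min(18, 12) = 12
F (Alice): max(2, 12) = 12
J (Bob): min(8, 20, 0) = 0
K (Bob): min(20, 4, 0) = 0
I (Alice): max(0, 0) = 0
Root (Bob): min(12, 12, 0) = 0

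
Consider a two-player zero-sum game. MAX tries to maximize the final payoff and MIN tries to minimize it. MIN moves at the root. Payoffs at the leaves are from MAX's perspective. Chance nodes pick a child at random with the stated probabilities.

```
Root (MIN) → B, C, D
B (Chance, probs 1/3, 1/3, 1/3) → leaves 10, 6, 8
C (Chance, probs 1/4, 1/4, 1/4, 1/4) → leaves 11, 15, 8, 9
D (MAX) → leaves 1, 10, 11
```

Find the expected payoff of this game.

B (Chance): 1/3·10 + 1/3·6 + 1/3·8 = 8
C (Chance): 1/4·11 + 1/4·15 + 1/4·8 + 1/4·9 = 10.75
D (MAX): max(1, 10, 11) = 11
Root (MIN): min(8, 10.75, 11) = 8

8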